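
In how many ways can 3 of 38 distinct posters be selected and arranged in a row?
P(38,3) = 38!/(38-3)! = 50616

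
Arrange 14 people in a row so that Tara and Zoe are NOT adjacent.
Total - adjacent = 14! - (14-1)!×2 = 87178291200 - 12454041600 = 74724249600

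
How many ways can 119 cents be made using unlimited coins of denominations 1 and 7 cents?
Coefficient of x^119 in 1/(1-x^1) · 1/(1-x^7). Use j coins of 7 for j = 0..⌊119/7⌋ = 17, the rest in 1s: 17 + 1 = 18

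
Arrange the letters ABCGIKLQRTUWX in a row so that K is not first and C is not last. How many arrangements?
By inclusion-exclusion: 13! - 2×(13-1)! + (13-2)! = 6227020800 - 958003200 + 39916800 = 5308934400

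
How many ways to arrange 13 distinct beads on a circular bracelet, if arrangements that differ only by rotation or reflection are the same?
(13-1)!/2 = 479001600/2 = 239500800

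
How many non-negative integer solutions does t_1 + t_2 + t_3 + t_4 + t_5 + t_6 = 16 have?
C(16+6-1, 6-1) = C(21, 5) = 20349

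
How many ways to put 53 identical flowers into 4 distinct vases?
C(53+4-1, 4-1) = C(56, 3) = 27720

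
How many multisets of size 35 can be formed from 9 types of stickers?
C(35+9-1, 9-1) = C(43, 8) = 145008513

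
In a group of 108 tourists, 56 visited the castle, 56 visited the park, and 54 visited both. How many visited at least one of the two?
|A∪B| = |A| + |B| - |A∩B| = 56 + 56 - 54 = 58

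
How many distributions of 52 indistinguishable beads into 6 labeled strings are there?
C(52+6-1, 6-1) = C(57, 5) = 4187106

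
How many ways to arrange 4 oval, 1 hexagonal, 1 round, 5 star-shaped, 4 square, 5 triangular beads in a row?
20! / (4! × 1! × 1! × 5! × 4! × 5!) = 293318625600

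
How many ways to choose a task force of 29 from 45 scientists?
C(45,29) = 45!/(29!×16!) = 646626422970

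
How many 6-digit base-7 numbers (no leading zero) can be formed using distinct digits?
First digit: 6 choices (nonzero). Then descending: 6 × 6 × 5 × 4 × 3 × 2 = 4320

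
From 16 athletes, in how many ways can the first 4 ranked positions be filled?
P(16,4) = 16!/(16-4)! = 43680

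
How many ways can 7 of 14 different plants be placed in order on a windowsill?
P(14,7) = 14!/(14-7)! = 17297280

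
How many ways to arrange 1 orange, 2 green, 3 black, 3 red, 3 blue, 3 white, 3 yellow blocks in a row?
18! / (1! × 2! × 3! × 3! × 3! × 3! × 3!) = 411675264000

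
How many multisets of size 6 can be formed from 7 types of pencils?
C(6+7-1, 7-1) = C(12, 6) = 924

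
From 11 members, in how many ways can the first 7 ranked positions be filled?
P(11,7) = 11!/(11-7)! = 1663200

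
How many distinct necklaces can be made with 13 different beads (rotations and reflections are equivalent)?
(13-1)!/2 = 479001600/2 = 239500800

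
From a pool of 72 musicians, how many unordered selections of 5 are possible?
C(72,5) = 72!/(5!×67!) = 13991544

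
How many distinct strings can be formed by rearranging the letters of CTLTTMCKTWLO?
12! / (4! × 1! × 1! × 2! × 1! × 1! × 2!) = 4989600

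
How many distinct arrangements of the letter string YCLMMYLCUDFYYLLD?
16! / (1! × 2! × 2! × 2! × 4! × 1! × 4!) = 4540536000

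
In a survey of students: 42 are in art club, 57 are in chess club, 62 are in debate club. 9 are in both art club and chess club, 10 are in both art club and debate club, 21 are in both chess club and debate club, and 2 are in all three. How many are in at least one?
|A∪B∪C| = 42+57+62-9-10-21+2 = 123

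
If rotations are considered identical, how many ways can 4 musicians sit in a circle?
Circular: fix one position, arrange the rest. (4-1)! = 6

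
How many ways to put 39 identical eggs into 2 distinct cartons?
C(39+2-1, 2-1) = C(40, 1) = 40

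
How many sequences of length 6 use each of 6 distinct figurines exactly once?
6! = 720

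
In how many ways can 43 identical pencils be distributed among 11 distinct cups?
C(43+11-1, 11-1) = C(53, 10) = 19499099620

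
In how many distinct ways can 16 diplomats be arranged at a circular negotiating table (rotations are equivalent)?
Circular: fix one position, arrange the rest. (16-1)! = 1307674368000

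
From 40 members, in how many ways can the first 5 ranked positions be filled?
P(40,5) = 40!/(40-5)! = 78960960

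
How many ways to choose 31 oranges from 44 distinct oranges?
C(44,31) = 44!/(31!×13!) = 51915526432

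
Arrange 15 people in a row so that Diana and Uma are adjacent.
Treat as block: (15-1)! × 2! = 87178291200 × 2 = 174356582400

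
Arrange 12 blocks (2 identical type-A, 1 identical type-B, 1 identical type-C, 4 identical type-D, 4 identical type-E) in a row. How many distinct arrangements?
12! / (2! × 1! × 1! × 4! × 4!) = 415800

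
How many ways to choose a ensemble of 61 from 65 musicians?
C(65,61) = 65!/(61!×4!) = 677040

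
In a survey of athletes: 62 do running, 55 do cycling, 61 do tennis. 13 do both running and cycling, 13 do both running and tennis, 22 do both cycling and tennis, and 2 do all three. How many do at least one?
|A∪B∪C| = 62+55+61-13-13-22+2 = 132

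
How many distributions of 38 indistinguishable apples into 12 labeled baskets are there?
C(38+12-1, 12-1) = C(49, 11) = 29135916264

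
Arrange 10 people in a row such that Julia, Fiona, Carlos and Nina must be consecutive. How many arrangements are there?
Treat the 4 as one block: (10-4+1)! × 4! = 5040 × 24 = 120960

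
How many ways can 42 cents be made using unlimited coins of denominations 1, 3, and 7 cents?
Coefficient of x^42 in 1/(1-x^1) · 1/(1-x^3) · 1/(1-x^7). Case on j = number of 7-cent coins (j = 0..6); remainder r = 42 - 7j is made from {1,3} in ⌊r/3⌋+1 ways. r = 42, 35, 28, 21, 14, 7, 0 → 15 + 12 + 10 + 8 + 5 + 3 + 1 = 54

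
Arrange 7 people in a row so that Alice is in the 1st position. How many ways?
Fix one position: (7-1)! = 720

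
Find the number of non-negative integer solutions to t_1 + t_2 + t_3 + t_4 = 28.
C(28+4-1, 4-1) = C(31, 3) = 4495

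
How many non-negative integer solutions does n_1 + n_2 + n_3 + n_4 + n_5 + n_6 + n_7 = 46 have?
C(46+7-1, 7-1) = C(52, 6) = 20358520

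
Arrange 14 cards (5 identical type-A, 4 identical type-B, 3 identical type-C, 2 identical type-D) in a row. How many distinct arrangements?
14! / (5! × 4! × 3! × 2!) = 2522520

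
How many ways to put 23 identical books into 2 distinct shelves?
C(23+2-1, 2-1) = C(24, 1) = 24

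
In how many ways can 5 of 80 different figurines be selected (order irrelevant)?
C(80,5) = 80!/(5!×75!) = 24040016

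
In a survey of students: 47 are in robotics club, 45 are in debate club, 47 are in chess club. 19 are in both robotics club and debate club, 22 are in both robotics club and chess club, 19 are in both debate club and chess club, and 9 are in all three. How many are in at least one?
|A∪B∪C| = 47+45+47-19-22-19+9 = 88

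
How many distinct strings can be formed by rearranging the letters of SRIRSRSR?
8! / (4! × 3! × 1!) = 280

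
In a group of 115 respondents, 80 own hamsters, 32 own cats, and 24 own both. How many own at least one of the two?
|A∪B| = |A| + |B| - |A∩B| = 80 + 32 - 24 = 88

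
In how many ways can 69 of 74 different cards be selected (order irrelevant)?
C(74,69) = 74!/(69!×5!) = 16108764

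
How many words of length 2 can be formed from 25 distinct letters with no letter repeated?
P(25,2) = 25!/(25-2)! = 600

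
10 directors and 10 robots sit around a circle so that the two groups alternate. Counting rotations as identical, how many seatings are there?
Fix one of the directors: (10-1)! ways for the remaining directors, × 10! ways for the robots = 362880 × 3628800 = 1316818944000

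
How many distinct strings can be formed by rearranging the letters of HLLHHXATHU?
10! / (4! × 1! × 1! × 1! × 1! × 2!) = 75600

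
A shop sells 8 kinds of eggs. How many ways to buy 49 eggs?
C(49+8-1, 8-1) = C(56, 7) = 231917400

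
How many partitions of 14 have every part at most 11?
Let r_j(i) = number of partitions of i into parts ≤ j, for i = 0..14. r_1(i) = 1 for all i; r_j(i) = r_{j-1}(i) + r_j(i-j). Rows j = 2..11: ≤2: 1 1 2 2 3 3 4 4 5 5 6 6 7 7 8; ≤3: 1 1 2 3 4 5 7 8 10 12 14 16 19 21 24; ≤4: 1 1 2 3 5 6 9 11 15 18 23 27 34 39 47; ≤5: 1 1 2 3 5 7 10 13 18 23 30 37 47 57 70; ≤6: 1 1 2 3 5 7 11 14 20 26 35 44 58 71 90; ≤7: 1 1 2 3 5 7 11 15 21 28 38 49 65 82 105; ≤8: 1 1 2 3 5 7 11 15 22 29 40 52 70 89 116; ≤9: 1 1 2 3 5 7 11 15 22 30 41 54 73 94 123; ≤10: 1 1 2 3 5 7 11 15 22 30 42 55 75 97 128; ≤11: 1 1 2 3 5 7 11 15 22 30 42 56 76 99 131. r_11(14) = 131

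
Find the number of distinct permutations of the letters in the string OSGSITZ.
7! / (1! × 1! × 1! × 1! × 1! × 2!) = 2520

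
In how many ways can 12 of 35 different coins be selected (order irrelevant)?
C(35,12) = 35!/(12!×23!) = 834451800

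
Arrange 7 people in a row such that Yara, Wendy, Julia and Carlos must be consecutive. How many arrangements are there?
Treat the 4 as one block: (7-4+1)! × 4! = 24 × 24 = 576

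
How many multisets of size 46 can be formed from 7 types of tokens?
C(46+7-1, 7-1) = C(52, 6) = 20358520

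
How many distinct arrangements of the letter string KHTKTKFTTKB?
11! / (1! × 4! × 1! × 4! × 1!) = 69300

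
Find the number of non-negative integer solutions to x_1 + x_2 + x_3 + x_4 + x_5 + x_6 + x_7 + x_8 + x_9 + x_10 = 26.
C(26+10-1, 10-1) = C(35, 9) = 70607460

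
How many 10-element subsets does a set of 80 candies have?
C(80,10) = 80!/(10!×70!) = 1646492110120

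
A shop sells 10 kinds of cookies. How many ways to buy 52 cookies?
C(52+10-1, 10-1) = C(61, 9) = 17341763505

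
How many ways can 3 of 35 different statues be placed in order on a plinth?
P(35,3) = 35!/(35-3)! = 39270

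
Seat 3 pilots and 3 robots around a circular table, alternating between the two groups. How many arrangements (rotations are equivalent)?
Fix one of the pilots: (3-1)! ways for the remaining pilots, × 3! ways for the robots = 2 × 6 = 12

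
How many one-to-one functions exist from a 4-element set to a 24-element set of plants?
P(24,4) = 24!/(24-4)! = 255024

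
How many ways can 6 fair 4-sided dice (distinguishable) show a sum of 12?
Coefficient of x^12 in (x + x² + ... + x^4)^6. By inclusion-exclusion on dice exceeding 4: Σ_j (-1)^j C(6,j)·C(12-1-4j, 5) = C(6,0)·C(11,5) - C(6,1)·C(7,5) = 1·462 - 6·21 = 336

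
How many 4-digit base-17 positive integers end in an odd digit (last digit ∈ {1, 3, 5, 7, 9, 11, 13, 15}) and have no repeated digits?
Last∈{1,3,5,7,9,11,13,15}. Last=0: 0. Last nonzero: 8×15×P(15,2) = 25200. Total = 25200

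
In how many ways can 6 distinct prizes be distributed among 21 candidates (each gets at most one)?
P(21,6) = 21!/(21-6)! = 39070080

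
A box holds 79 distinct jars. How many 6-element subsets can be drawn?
C(79,6) = 79!/(6!×73!) = 277962685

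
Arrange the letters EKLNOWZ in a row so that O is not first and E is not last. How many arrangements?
By inclusion-exclusion: 7! - 2×(7-1)! + (7-2)! = 5040 - 1440 + 120 = 3720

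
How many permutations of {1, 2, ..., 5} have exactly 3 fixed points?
Choose the 3 fixed points C(5,3) = 10, derange the rest: !2 = Σ_{j=0}^{2} (-1)^j·2!/j! = 2 - 2 + 1 = 1. Product = 10 × 1 = 10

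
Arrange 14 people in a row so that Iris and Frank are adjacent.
Treat as block: (14-1)! × 2! = 6227020800 × 2 = 12454041600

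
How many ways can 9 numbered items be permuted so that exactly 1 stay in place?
Choose the 1 fixed point C(9,1) = 9, derange the rest: !8 = Σ_{j=0}^{8} (-1)^j·8!/j! = 40320 - 40320 + 20160 - 6720 + 1680 - 336 + 56 - 8 + 1 = 14833. Product = 9 × 14833 = 133497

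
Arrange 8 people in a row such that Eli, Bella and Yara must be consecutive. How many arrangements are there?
Treat the 3 as one block: (8-3+1)! × 3! = 720 × 6 = 4320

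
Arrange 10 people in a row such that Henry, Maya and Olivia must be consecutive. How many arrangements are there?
Treat the 3 as one block: (10-3+1)! × 3! = 40320 × 6 = 241920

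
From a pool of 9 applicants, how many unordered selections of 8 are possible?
C(9,8) = 9!/(8!×1!) = 9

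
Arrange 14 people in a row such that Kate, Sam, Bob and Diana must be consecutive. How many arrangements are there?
Treat the 4 as one block: (14-4+1)! × 4! = 39916800 × 24 = 958003200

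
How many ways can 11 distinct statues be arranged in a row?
11! = 39916800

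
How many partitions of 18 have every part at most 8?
Let r_j(i) = number of partitions of i into parts ≤ j, for i = 0..18. r_1(i) = 1 for all i; r_j(i) = r_{j-1}(i) + r_j(i-j). Rows j = 2..8: ≤2: 1 1 2 2 3 3 4 4 5 5 6 6 7 7 8 8 9 9 10; ≤3: 1 1 2 3 4 5 7 8 10 12 14 16 19 21 24 27 30 33 37; ≤4: 1 1 2 3 5 6 9 11 15 18 23 27 34 39 47 54 64 72 84; ≤5: 1 1 2 3 5 7 10 13 18 23 30 37 47 57 70 84 101 119 141; ≤6: 1 1 2 3 5 7 11 14 20 26 35 44 58 71 90 110 136 163 199; ≤7: 1 1 2 3 5 7 11 15 21 28 38 49 65 82 105 131 164 201 248; ≤8: 1 1 2 3 5 7 11 15 22 29 40 52 70 89 116 146 186 230 288. r_8(18) = 288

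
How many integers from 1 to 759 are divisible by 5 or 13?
⌊759/5⌋ + ⌊759/13⌋ - ⌊759/65⌋ = 151 + 58 - 11 = 198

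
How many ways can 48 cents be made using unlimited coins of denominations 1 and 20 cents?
Coefficient of x^48 in 1/(1-x^1) · 1/(1-x^20). Use j coins of 20 for j = 0..⌊48/20⌋ = 2, the rest in 1s: 2 + 1 = 3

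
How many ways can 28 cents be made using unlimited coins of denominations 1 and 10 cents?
Coefficient of x^28 in 1/(1-x^1) · 1/(1-x^10). Use j coins of 10 for j = 0..⌊28/10⌋ = 2, the rest in 1s: 2 + 1 = 3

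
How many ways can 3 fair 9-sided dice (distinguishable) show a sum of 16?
Coefficient of x^16 in (x + x² + ... + x^9)^3. By inclusion-exclusion on dice exceeding 9: Σ_j (-1)^j C(3,j)·C(16-1-9j, 2) = C(3,0)·C(15,2) - C(3,1)·C(6,2) = 1·105 - 3·15 = 60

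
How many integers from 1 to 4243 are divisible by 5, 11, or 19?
⌊4243/5⌋+⌊4243/11⌋+⌊4243/19⌋ - ⌊4243/55⌋-⌊4243/95⌋-⌊4243/209⌋ + ⌊4243/1045⌋ = 848+385+223 - 77-44-20 + 4 = 1319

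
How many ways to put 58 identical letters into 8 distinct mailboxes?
C(58+8-1, 8-1) = C(65, 7) = 696190560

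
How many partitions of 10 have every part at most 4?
Let r_j(i) = number of partitions of i into parts ≤ j, for i = 0..10. r_1(i) = 1 for all i; r_j(i) = r_{j-1}(i) + r_j(i-j). Rows j = 2..4: ≤2: 1 1 2 2 3 3 4 4 5 5 6; ≤3: 1 1 2 3 4 5 7 8 10 12 14; ≤4: 1 1 2 3 5 6 9 11 15 18 23. r_4(10) = 23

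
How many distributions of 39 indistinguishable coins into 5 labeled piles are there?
C(39+5-1, 5-1) = C(43, 4) = 123410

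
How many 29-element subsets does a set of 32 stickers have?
C(32,29) = 32!/(29!×3!) = 4960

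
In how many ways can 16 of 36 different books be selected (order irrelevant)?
C(36,16) = 36!/(16!×20!) = 7307872110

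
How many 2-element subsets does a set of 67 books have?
C(67,2) = 67!/(2!×65!) = 2211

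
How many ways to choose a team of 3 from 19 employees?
C(19,3) = 19!/(3!×16!) = 969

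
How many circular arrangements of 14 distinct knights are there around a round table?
Circular: fix one position, arrange the rest. (14-1)! = 6227020800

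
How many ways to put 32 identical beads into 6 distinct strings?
C(32+6-1, 6-1) = C(37, 5) = 435897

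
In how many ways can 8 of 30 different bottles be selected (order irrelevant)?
C(30,8) = 30!/(8!×22!) = 5852925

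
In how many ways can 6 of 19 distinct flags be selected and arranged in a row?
P(19,6) = 19!/(19-6)! = 19535040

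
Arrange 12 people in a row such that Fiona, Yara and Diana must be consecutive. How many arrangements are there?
Treat the 3 as one block: (12-3+1)! × 3! = 3628800 × 6 = 21772800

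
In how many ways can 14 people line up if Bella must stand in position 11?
Fix one position: (14-1)! = 6227020800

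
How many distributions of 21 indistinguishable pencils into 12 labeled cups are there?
C(21+12-1, 12-1) = C(32, 11) = 129024480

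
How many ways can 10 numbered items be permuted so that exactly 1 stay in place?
Choose the 1 fixed point C(10,1) = 10, derange the rest: !9 = Σ_{j=0}^{9} (-1)^j·9!/j! = 362880 - 362880 + 181440 - 60480 + 15120 - 3024 + 504 - 72 + 9 - 1 = 133496. Product = 10 × 133496 = 1334960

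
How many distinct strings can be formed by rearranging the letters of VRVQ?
4! / (1! × 2! × 1!) = 12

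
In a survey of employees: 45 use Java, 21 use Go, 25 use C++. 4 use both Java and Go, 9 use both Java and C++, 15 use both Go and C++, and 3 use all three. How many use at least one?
|A∪B∪C| = 45+21+25-4-9-15+3 = 66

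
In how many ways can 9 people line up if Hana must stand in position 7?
Fix one position: (9-1)! = 40320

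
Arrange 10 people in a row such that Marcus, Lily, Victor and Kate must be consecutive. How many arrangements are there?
Treat the 4 as one block: (10-4+1)! × 4! = 5040 × 24 = 120960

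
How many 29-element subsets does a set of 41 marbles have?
C(41,29) = 41!/(29!×12!) = 7898654920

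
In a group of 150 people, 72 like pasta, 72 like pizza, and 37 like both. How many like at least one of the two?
|A∪B| = |A| + |B| - |A∩B| = 72 + 72 - 37 = 107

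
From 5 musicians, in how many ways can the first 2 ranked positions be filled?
P(5,2) = 5!/(5-2)! = 20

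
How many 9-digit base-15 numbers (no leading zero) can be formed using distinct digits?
First digit: 14 choices (nonzero). Then descending: 14 × 14 × 13 × 12 × 11 × 10 × 9 × 8 × 7 = 1695133440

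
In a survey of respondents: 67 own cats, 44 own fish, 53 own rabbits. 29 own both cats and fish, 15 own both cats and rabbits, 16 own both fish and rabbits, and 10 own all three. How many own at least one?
|A∪B∪C| = 67+44+53-29-15-16+10 = 114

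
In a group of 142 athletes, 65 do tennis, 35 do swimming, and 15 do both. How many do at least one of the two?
|A∪B| = |A| + |B| - |A∩B| = 65 + 35 - 15 = 85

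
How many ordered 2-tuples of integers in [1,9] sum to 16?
Coefficient of x^16 in (x + x² + ... + x^9)^2. By inclusion-exclusion on dice exceeding 9: Σ_j (-1)^j C(2,j)·C(16-1-9j, 1) = C(2,0)·C(15,1) - C(2,1)·C(6,1) = 1·15 - 2·6 = 3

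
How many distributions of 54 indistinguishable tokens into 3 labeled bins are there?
C(54+3-1, 3-1) = C(56, 2) = 1540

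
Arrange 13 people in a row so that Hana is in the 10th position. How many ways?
Fix one position: (13-1)! = 479001600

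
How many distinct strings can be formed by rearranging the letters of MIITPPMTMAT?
11! / (2! × 3! × 3! × 2! × 1!) = 277200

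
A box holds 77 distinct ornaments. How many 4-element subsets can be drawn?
C(77,4) = 77!/(4!×73!) = 1353275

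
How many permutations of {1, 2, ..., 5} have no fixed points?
!5 = Σ_{j=0}^{5} (-1)^j·5!/j! = 120 - 120 + 60 - 20 + 5 - 1 = 44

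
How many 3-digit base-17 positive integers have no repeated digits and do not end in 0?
Last digit: 16 nonzero choices. First digit: 15 (nonzero, ≠last). Middle 1: P(15,1) = 15. Total = 3600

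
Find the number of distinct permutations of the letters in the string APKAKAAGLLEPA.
13! / (2! × 1! × 1! × 5! × 2! × 2!) = 6486480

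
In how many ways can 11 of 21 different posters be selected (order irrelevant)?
C(21,11) = 21!/(11!×10!) = 352716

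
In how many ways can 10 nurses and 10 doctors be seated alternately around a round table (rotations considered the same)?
Fix one of the nurses: (10-1)! ways for the remaining nurses, × 10! ways for the doctors = 362880 × 3628800 = 1316818944000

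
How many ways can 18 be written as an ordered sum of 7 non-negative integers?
C(18+7-1, 7-1) = C(24, 6) = 134596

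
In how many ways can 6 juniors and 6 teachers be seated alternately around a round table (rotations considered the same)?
Fix one of the juniors: (6-1)! ways for the remaining juniors, × 6! ways for the teachers = 120 × 720 = 86400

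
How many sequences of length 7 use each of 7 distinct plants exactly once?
7! = 5040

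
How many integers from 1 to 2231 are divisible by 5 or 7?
⌊2231/5⌋ + ⌊2231/7⌋ - ⌊2231/35⌋ = 446 + 318 - 63 = 701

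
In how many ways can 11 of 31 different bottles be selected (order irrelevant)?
C(31,11) = 31!/(11!×20!) = 84672315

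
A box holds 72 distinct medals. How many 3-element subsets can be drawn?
C(72,3) = 72!/(3!×69!) = 59640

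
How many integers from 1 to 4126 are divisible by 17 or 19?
⌊4126/17⌋ + ⌊4126/19⌋ - ⌊4126/323⌋ = 242 + 217 - 12 = 447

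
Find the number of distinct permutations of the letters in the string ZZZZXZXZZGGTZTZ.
15! / (2! × 2! × 9! × 2!) = 450450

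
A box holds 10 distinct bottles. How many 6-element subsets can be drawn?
C(10,6) = 10!/(6!×4!) = 210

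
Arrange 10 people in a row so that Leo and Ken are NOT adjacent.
Total - adjacent = 10! - (10-1)!×2 = 3628800 - 725760 = 2903040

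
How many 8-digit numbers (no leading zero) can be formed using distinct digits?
First digit: 9 choices (nonzero). Then descending: 9 × 9 × 8 × 7 × 6 × 5 × 4 × 3 = 1632960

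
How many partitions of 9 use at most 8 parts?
By conjugation, equals partitions of 9 into parts ≤ 8. Let r_j(i) = number of partitions of i into parts ≤ j, for i = 0..9. r_1(i) = 1 for all i; r_j(i) = r_{j-1}(i) + r_j(i-j). Rows j = 2..8: ≤2: 1 1 2 2 3 3 4 4 5 5; ≤3: 1 1 2 3 4 5 7 8 10 12; ≤4: 1 1 2 3 5 6 9 11 15 18; ≤5: 1 1 2 3 5 7 10 13 18 23; ≤6: 1 1 2 3 5 7 11 14 20 26; ≤7: 1 1 2 3 5 7 11 15 21 28; ≤8: 1 1 2 3 5 7 11 15 22 29. r_8(9) = 29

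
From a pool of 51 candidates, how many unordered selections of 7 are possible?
C(51,7) = 51!/(7!×44!) = 115775100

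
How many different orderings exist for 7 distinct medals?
7! = 5040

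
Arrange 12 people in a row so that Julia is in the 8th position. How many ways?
Fix one position: (12-1)! = 39916800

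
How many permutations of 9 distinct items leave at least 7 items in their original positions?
Exactly j fixed points: C(9,j)·!(9-j); sum over j ≥ 7 (derangement numbers via !m = (m-1)·(!(m-1) + !(m-2)): !0..!2 = 1, 0, 1). Σ_{j=7}^{9} C(9,j)·!(9-j) = C(9,7)·!2 + C(9,8)·!1 + C(9,9)·!0 = 36·1 + 9·0 + 1·1 = 37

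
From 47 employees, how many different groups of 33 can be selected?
C(47,33) = 47!/(33!×14!) = 341643774795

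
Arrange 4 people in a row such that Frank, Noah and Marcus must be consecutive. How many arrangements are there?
Treat the 3 as one block: (4-3+1)! × 3! = 2 × 6 = 12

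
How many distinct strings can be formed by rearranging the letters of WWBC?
4! / (2! × 1! × 1!) = 12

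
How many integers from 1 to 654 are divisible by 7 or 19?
⌊654/7⌋ + ⌊654/19⌋ - ⌊654/133⌋ = 93 + 34 - 4 = 123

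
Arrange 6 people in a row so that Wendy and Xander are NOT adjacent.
Total - adjacent = 6! - (6-1)!×2 = 720 - 240 = 480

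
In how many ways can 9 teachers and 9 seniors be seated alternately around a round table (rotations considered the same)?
Fix one of the teachers: (9-1)! ways for the remaining teachers, × 9! ways for the seniors = 40320 × 362880 = 14631321600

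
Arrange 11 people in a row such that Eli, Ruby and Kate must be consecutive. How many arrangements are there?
Treat the 3 as one block: (11-3+1)! × 3! = 362880 × 6 = 2177280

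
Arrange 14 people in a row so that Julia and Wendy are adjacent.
Treat as block: (14-1)! × 2! = 6227020800 × 2 = 12454041600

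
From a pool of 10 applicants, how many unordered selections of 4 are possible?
C(10,4) = 10!/(4!×6!) = 210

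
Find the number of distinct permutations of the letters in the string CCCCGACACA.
10! / (6! × 1! × 3!) = 840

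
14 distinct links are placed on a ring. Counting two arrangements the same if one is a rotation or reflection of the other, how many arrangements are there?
(14-1)!/2 = 6227020800/2 = 3113510400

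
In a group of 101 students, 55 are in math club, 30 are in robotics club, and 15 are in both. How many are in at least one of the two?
|A∪B| = |A| + |B| - |A∩B| = 55 + 30 - 15 = 70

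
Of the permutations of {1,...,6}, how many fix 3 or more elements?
Exactly j fixed points: C(6,j)·!(6-j); sum over j ≥ 3 (derangement numbers via !m = (m-1)·(!(m-1) + !(m-2)): !0..!3 = 1, 0, 1, 2). Σ_{j=3}^{6} C(6,j)·!(6-j) = C(6,3)·!3 + C(6,4)·!2 + C(6,5)·!1 + C(6,6)·!0 = 20·2 + 15·1 + 6·0 + 1·1 = 56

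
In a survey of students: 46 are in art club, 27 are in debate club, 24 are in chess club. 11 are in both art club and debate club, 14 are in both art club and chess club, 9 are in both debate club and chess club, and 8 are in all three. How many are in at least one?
|A∪B∪C| = 46+27+24-11-14-9+8 = 71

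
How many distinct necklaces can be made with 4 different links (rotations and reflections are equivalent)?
(4-1)!/2 = 6/2 = 3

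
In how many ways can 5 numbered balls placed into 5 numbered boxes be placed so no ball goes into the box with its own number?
!5 = Σ_{j=0}^{5} (-1)^j·5!/j! = 120 - 120 + 60 - 20 + 5 - 1 = 44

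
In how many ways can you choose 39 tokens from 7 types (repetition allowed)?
C(39+7-1, 7-1) = C(45, 6) = 8145060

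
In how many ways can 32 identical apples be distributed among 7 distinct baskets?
C(32+7-1, 7-1) = C(38, 6) = 2760681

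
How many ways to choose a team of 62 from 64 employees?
C(64,62) = 64!/(62!×2!) = 2016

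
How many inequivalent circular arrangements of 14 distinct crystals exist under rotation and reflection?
(14-1)!/2 = 6227020800/2 = 3113510400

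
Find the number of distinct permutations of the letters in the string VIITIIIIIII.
11! / (1! × 9! × 1!) = 110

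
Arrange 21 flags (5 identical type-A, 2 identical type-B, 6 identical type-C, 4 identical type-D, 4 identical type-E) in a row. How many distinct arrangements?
21! / (5! × 2! × 6! × 4! × 4!) = 513307594800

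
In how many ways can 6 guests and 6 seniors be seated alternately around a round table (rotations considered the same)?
Fix one of the guests: (6-1)! ways for the remaining guests, × 6! ways for the seniors = 120 × 720 = 86400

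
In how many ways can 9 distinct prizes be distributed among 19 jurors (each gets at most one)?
P(19,9) = 19!/(19-9)! = 33522128640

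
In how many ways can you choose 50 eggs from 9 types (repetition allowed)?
C(50+9-1, 9-1) = C(58, 8) = 1916797311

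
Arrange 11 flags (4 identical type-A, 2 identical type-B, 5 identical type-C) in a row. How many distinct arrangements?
11! / (4! × 2! × 5!) = 6930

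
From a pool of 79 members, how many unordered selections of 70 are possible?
C(79,70) = 79!/(70!×9!) = 205811513765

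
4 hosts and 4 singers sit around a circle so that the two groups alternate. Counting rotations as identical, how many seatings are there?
Fix one of the hosts: (4-1)! ways for the remaining hosts, × 4! ways for the singers = 6 × 24 = 144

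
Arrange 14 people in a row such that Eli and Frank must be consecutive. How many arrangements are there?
Treat the 2 as one block: (14-2+1)! × 2! = 6227020800 × 2 = 12454041600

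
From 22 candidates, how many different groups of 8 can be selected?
C(22,8) = 22!/(8!×14!) = 319770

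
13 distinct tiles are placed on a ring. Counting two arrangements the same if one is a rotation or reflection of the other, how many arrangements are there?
(13-1)!/2 = 479001600/2 = 239500800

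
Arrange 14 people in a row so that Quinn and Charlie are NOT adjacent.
Total - adjacent = 14! - (14-1)!×2 = 87178291200 - 12454041600 = 74724249600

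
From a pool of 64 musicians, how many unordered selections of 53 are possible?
C(64,53) = 64!/(53!×11!) = 743595781824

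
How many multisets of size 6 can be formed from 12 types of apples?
C(6+12-1, 12-1) = C(17, 11) = 12376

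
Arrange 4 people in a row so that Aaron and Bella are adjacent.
Treat as block: (4-1)! × 2! = 6 × 2 = 12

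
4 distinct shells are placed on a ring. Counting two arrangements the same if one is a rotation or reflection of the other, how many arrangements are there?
(4-1)!/2 = 6/2 = 3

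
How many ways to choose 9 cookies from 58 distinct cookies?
C(58,9) = 58!/(9!×49!) = 10648873950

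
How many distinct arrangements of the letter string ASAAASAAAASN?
12! / (8! × 1! × 3!) = 1980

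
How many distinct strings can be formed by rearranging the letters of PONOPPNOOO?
10! / (5! × 3! × 2!) = 2520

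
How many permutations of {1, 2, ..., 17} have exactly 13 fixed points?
Choose the 13 fixed points C(17,13) = 2380, derange the rest: !4 = Σ_{j=0}^{4} (-1)^j·4!/j! = 24 - 24 + 12 - 4 + 1 = 9. Product = 2380 × 9 = 21420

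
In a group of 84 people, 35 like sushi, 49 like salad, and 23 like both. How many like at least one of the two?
|A∪B| = |A| + |B| - |A∩B| = 35 + 49 - 23 = 61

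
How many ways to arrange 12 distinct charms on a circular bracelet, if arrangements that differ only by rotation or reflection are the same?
(12-1)!/2 = 39916800/2 = 19958400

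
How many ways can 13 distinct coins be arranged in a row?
13! = 6227020800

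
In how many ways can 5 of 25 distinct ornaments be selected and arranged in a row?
P(25,5) = 25!/(25-5)! = 6375600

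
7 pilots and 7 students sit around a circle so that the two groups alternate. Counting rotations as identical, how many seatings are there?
Fix one of the pilots: (7-1)! ways for the remaining pilots, × 7! ways for the students = 720 × 5040 = 3628800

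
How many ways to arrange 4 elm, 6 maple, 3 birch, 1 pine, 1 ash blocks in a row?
15! / (4! × 6! × 3! × 1! × 1!) = 12612600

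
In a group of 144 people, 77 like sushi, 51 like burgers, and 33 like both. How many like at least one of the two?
|A∪B| = |A| + |B| - |A∩B| = 77 + 51 - 33 = 95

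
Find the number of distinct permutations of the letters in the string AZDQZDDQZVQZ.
12! / (3! × 1! × 4! × 3! × 1!) = 554400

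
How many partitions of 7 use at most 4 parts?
By conjugation, equals partitions of 7 into parts ≤ 4. Let r_j(i) = number of partitions of i into parts ≤ j, for i = 0..7. r_1(i) = 1 for all i; r_j(i) = r_{j-1}(i) + r_j(i-j). Rows j = 2..4: ≤2: 1 1 2 2 3 3 4 4; ≤3: 1 1 2 3 4 5 7 8; ≤4: 1 1 2 3 5 6 9 11. r_4(7) = 11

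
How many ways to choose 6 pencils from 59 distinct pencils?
C(59,6) = 59!/(6!×53!) = 45057474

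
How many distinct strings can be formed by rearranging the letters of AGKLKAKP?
8! / (1! × 1! × 2! × 1! × 3!) = 3360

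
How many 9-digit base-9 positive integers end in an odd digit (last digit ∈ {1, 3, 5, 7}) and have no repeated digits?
Last∈{1,3,5,7}. Last=0: 0. Last nonzero: 4×7×P(7,7) = 141120. Total = 141120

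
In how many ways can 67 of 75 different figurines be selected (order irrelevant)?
C(75,67) = 75!/(67!×8!) = 16871053725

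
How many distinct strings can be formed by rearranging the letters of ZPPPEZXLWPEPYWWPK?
17! / (6! × 2! × 1! × 1! × 1! × 1! × 2! × 3!) = 20583763200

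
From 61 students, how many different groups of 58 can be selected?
C(61,58) = 61!/(58!×3!) = 35990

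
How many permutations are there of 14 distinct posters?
14! = 87178291200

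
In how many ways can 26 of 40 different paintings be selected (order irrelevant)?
C(40,26) = 40!/(26!×14!) = 23206929840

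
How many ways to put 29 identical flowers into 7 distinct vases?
C(29+7-1, 7-1) = C(35, 6) = 1623160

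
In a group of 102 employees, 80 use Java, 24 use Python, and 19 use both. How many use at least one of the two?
|A∪B| = |A| + |B| - |A∩B| = 80 + 24 - 19 = 85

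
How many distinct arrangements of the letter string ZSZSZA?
6! / (1! × 3! × 2!) = 60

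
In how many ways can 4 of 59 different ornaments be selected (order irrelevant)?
C(59,4) = 59!/(4!×55!) = 455126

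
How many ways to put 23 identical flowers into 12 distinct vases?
C(23+12-1, 12-1) = C(34, 11) = 286097760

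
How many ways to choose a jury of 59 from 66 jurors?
C(66,59) = 66!/(59!×7!) = 778789440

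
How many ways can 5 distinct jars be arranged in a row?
5! = 120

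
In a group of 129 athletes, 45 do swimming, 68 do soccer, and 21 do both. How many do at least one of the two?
|A∪B| = |A| + |B| - |A∩B| = 45 + 68 - 21 = 92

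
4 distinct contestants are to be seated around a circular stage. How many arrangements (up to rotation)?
Circular: fix one position, arrange the rest. (4-1)! = 6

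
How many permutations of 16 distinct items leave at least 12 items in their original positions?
Exactly j fixed points: C(16,j)·!(16-j); sum over j ≥ 12 (derangement numbers via !m = (m-1)·(!(m-1) + !(m-2)): !0..!4 = 1, 0, 1, 2, 9). Σ_{j=12}^{16} C(16,j)·!(16-j) = C(16,12)·!4 + C(16,13)·!3 + C(16,14)·!2 + C(16,15)·!1 + C(16,16)·!0 = 1820·9 + 560·2 + 120·1 + 16·0 + 1·1 = 17621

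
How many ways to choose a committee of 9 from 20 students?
C(20,9) = 20!/(9!×11!) = 167960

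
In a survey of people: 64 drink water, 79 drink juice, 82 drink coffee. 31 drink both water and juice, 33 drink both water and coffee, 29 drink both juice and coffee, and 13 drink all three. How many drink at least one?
|A∪B∪C| = 64+79+82-31-33-29+13 = 145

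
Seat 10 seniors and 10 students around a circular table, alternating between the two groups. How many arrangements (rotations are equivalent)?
Fix one of the seniors: (10-1)! ways for the remaining seniors, × 10! ways for the students = 362880 × 3628800 = 1316818944000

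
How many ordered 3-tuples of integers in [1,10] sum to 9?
Coefficient of x^9 in (x + x² + ... + x^10)^3. By inclusion-exclusion on dice exceeding 10: Σ_j (-1)^j C(3,j)·C(9-1-10j, 2) = C(3,0)·C(8,2) = 1·28 = 28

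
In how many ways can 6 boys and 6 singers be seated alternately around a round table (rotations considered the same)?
Fix one of the boys: (6-1)! ways for the remaining boys, × 6! ways for the singers = 120 × 720 = 86400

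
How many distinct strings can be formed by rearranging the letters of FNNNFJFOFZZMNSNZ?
16! / (1! × 3! × 1! × 1! × 5! × 1! × 4!) = 1210809600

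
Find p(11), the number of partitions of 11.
Pentagonal recurrence p(n) = p(n-1) + p(n-2) - p(n-5) - p(n-7) + p(n-12) + p(n-15) - ... gives p(0..10) = 1, 1, 2, 3, 5, 7, 11, 15, 22, 30, 42. p(11) = p(10) + p(9) - p(6) - p(4) = 42 + 30 - 11 - 5 = 56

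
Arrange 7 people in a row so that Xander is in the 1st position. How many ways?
Fix one position: (7-1)! = 720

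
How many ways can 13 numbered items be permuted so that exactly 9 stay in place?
Choose the 9 fixed points C(13,9) = 715, derange the rest: !4 = Σ_{j=0}^{4} (-1)^j·4!/j! = 24 - 24 + 12 - 4 + 1 = 9. Product = 715 × 9 = 6435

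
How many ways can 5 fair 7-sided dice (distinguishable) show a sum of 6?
Coefficient of x^6 in (x + x² + ... + x^7)^5. By inclusion-exclusion on dice exceeding 7: Σ_j (-1)^j C(5,j)·C(6-1-7j, 4) = C(5,0)·C(5,4) = 1·5 = 5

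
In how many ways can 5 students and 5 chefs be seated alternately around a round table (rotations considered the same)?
Fix one of the students: (5-1)! ways for the remaining students, × 5! ways for the chefs = 24 × 120 = 2880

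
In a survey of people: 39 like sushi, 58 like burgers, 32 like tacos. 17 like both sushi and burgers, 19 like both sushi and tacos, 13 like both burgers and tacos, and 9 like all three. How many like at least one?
|A∪B∪C| = 39+58+32-17-19-13+9 = 89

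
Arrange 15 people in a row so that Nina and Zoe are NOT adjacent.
Total - adjacent = 15! - (15-1)!×2 = 1307674368000 - 174356582400 = 1133317785600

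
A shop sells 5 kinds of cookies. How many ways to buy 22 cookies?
C(22+5-1, 5-1) = C(26, 4) = 14950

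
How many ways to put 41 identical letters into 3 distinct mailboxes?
C(41+3-1, 3-1) = C(43, 2) = 903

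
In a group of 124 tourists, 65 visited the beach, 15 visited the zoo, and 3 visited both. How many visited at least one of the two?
|A∪B| = |A| + |B| - |A∩B| = 65 + 15 - 3 = 77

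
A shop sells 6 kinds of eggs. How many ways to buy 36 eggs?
C(36+6-1, 6-1) = C(41, 5) = 749398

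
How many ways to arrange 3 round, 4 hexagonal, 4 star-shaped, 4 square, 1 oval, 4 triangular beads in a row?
20! / (3! × 4! × 4! × 4! × 1! × 4!) = 1222160940000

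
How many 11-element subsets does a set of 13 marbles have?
C(13,11) = 13!/(11!×2!) = 78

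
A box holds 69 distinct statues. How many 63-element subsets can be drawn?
C(69,63) = 69!/(63!×6!) = 119877472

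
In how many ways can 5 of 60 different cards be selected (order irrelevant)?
C(60,5) = 60!/(5!×55!) = 5461512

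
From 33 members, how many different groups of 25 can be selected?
C(33,25) = 33!/(25!×8!) = 13884156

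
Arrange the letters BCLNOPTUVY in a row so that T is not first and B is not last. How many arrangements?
By inclusion-exclusion: 10! - 2×(10-1)! + (10-2)! = 3628800 - 725760 + 40320 = 2943360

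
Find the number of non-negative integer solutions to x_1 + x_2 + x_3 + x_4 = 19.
C(19+4-1, 4-1) = C(22, 3) = 1540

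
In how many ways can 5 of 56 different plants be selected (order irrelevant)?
C(56,5) = 56!/(5!×51!) = 3819816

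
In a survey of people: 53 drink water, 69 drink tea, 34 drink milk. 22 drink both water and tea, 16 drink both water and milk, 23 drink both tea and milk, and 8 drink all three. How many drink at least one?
|A∪B∪C| = 53+69+34-22-16-23+8 = 103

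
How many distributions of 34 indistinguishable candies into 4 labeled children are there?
C(34+4-1, 4-1) = C(37, 3) = 7770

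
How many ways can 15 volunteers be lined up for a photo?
15! = 1307674368000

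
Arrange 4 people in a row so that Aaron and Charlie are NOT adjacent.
Total - adjacent = 4! - (4-1)!×2 = 24 - 12 = 12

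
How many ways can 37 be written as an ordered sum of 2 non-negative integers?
C(37+2-1, 2-1) = C(38, 1) = 38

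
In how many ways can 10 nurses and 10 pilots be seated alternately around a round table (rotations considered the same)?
Fix one of the nurses: (10-1)! ways for the remaining nurses, × 10! ways for the pilots = 362880 × 3628800 = 1316818944000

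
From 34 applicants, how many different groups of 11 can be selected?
C(34,11) = 34!/(11!×23!) = 286097760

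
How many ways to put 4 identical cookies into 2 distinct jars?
C(4+2-1, 2-1) = C(5, 1) = 5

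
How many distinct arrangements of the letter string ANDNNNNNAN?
10! / (1! × 7! × 2!) = 360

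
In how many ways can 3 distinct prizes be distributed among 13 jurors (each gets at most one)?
P(13,3) = 13!/(13-3)! = 1716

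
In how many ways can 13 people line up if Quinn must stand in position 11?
Fix one position: (13-1)! = 479001600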